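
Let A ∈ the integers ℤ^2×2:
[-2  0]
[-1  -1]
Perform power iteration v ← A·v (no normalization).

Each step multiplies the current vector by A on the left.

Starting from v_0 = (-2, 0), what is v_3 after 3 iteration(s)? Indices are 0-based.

v_0 = (-2, 0).
v_1 = A·v_0 = (4, 2).
v_2 = A·v_1 = (-8, -6).
v_3 = A·v_2 = (16, 14).

v_3 = (16, 14)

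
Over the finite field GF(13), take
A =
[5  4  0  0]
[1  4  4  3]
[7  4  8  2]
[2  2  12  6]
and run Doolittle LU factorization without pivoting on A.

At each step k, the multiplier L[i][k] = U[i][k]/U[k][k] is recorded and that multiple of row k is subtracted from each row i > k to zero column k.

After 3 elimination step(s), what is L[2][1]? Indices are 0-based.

L[2][1] = 6

k=0: U[0][0]=5
  eliminate (1,0): mult=8, new row 1: (0, 11, 4, 3); set L[1][0]=8
  eliminate (2,0): mult=4, new row 2: (0, 1, 8, 2); set L[2][0]=4
  eliminate (3,0): mult=3, new row 3: (0, 3, 12, 6); set L[3][0]=3
k=1: U[1][1]=11
  eliminate (2,1): mult=6, new row 2: (0, 0, 10, 10); set L[2][1]=6
  eliminate (3,1): mult=5, new row 3: (0, 0, 5, 4); set L[3][1]=5
k=2: U[2][2]=10
  eliminate (3,2): mult=7, new row 3: (0, 0, 0, 12); set L[3][2]=7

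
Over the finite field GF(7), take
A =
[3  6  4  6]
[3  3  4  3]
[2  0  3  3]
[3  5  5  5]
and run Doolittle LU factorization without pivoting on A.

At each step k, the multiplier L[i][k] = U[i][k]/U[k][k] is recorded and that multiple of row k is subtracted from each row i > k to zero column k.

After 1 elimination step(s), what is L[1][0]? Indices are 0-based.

k=0: U[0][0]=3
  eliminate (1,0): mult=1, new row 1: (0, 4, 0, 4); set L[1][0]=1
  eliminate (2,0): mult=3, new row 2: (0, 3, 5, 6); set L[2][0]=3
  eliminate (3,0): mult=1, new row 3: (0, 6, 1, 6); set L[3][0]=1

L[1][0] = 1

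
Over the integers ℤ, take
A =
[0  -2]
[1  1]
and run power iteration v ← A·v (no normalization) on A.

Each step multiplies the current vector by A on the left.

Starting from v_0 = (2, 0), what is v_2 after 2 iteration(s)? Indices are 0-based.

v_0 = (2, 0).
v_1 = A·v_0 = (0, 2).
v_2 = A·v_1 = (-4, 2).

v_2 = (-4, 2)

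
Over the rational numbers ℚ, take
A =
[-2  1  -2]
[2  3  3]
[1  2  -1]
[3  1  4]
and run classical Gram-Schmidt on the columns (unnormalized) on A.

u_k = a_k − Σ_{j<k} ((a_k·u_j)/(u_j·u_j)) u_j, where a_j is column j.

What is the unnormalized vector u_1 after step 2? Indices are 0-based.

Step 1: u_0 = a_0 = (-2, 2, 1, 3).
Step 2: u_1 = a_1 − (1/2)·u_0 = (2, 2, 3/2, -1/2).

u_1 = (2, 2, 3/2, -1/2)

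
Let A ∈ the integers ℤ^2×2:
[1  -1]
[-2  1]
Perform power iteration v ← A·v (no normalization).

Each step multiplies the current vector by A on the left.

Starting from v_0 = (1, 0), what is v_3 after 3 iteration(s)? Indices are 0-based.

v_3 = (7, -10)

v_0 = (1, 0).
v_1 = A·v_0 = (1, -2).
v_2 = A·v_1 = (3, -4).
v_3 = A·v_2 = (7, -10).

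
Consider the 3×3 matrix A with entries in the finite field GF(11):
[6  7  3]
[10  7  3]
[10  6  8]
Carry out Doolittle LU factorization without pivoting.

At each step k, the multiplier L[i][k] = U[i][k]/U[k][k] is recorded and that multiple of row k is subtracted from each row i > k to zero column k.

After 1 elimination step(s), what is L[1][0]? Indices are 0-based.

k=0: U[0][0]=6
  eliminate (1,0): mult=9, new row 1: (0, 10, 9); set L[1][0]=9
  eliminate (2,0): mult=9, new row 2: (0, 9, 3); set L[2][0]=9

L[1][0] = 9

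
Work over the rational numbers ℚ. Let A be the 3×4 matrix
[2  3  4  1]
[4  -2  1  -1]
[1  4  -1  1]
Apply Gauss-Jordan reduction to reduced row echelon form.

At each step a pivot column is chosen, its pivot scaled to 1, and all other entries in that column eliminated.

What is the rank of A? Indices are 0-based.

step 1: normalize row 0 (÷2) = (1, 3/2, 2, 1/2)
  row 1: subtract 4×row0 = (0, -8, -7, -3)
  row 2: subtract 1×row0 = (0, 5/2, -3, 1/2)
step 2: normalize row 1 (÷-8) = (0, 1, 7/8, 3/8)
  row 0: subtract 3/2×row1 = (1, 0, 11/16, -1/16)
  row 2: subtract 5/2×row1 = (0, 0, -83/16, -7/16)
step 3: normalize row 2 (÷-83/16) = (0, 0, 1, 7/83)
  row 0: subtract 11/16×row2 = (1, 0, 0, -10/83)
  row 1: subtract 7/8×row2 = (0, 1, 0, 25/83)

rank = 3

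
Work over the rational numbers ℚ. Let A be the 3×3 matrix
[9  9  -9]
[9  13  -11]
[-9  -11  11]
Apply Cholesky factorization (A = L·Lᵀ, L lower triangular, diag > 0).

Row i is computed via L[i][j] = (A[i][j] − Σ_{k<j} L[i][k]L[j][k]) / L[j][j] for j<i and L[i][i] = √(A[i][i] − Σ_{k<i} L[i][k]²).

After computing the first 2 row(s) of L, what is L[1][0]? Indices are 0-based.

Step 1: L[0][0] = √(9) = 3.
  L[1][0] = (9) / L[0][0] = 3.
Step 2: L[1][1] = √(4) = 2.

L[1][0] = 3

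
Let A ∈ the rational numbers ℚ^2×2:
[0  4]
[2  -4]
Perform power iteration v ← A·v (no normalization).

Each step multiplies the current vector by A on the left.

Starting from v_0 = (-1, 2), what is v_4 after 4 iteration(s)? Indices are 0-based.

v_0 = (-1, 2).
v_1 = A·v_0 = (8, -10).
v_2 = A·v_1 = (-40, 56).
v_3 = A·v_2 = (224, -304).
v_4 = A·v_3 = (-1216, 1664).

v_4 = (-1216, 1664)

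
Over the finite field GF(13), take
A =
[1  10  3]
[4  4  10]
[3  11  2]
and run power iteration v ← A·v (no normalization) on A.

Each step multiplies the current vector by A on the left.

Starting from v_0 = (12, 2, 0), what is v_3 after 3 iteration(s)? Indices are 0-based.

v_3 = (12, 5, 10)

v_0 = (12, 2, 0).
v_1 = A·v_0 = (6, 4, 6).
v_2 = A·v_1 = (12, 9, 9).
v_3 = A·v_2 = (12, 5, 10).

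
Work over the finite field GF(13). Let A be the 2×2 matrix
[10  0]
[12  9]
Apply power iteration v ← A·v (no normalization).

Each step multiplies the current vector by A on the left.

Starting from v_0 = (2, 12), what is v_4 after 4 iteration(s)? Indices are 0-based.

v_0 = (2, 12).
v_1 = A·v_0 = (7, 2).
v_2 = A·v_1 = (5, 11).
v_3 = A·v_2 = (11, 3).
v_4 = A·v_3 = (6, 3).

v_4 = (6, 3)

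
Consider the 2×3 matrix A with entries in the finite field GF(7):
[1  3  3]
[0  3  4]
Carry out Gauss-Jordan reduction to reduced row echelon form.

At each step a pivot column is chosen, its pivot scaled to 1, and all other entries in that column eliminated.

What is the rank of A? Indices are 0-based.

pivot(0,0)=1: scale R0 → (1, 3, 3)
pivot(1,1)=3: scale R1 → (0, 1, 6)
  clear (0,1): R0 −= (3)R1 → (1, 0, 6)

rank = 2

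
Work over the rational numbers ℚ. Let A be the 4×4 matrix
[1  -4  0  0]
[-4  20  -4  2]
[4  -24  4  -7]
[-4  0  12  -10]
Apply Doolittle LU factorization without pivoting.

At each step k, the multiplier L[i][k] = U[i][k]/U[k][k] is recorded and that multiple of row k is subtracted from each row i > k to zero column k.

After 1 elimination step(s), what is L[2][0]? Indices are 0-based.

L[2][0] = 4

k=0: U[0][0]=1
  eliminate (1,0): mult=-4, new row 1: (0, 4, -4, 2); set L[1][0]=-4
  eliminate (2,0): mult=4, new row 2: (0, -8, 4, -7); set L[2][0]=4
  eliminate (3,0): mult=-4, new row 3: (0, -16, 12, -10); set L[3][0]=-4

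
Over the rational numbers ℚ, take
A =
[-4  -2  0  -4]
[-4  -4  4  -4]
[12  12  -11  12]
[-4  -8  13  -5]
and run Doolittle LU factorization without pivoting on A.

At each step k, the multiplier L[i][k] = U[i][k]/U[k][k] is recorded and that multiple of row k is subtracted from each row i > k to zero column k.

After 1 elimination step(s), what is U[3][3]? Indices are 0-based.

[col 0] pivot -4
  R1 -= 1*R0 → (0, -2, 4, 0)  (L[1][0] := 1)
  R2 -= -3*R0 → (0, 6, -11, 0)  (L[2][0] := -3)
  R3 -= 1*R0 → (0, -6, 13, -1)  (L[3][0] := 1)

U[3][3] = -1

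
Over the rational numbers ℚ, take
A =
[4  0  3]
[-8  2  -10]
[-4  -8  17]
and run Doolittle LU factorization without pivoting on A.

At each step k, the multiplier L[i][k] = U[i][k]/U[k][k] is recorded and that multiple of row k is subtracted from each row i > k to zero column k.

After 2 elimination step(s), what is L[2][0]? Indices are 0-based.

L[2][0] = -1

[col 0] pivot 4
  R1 -= -2*R0 → (0, 2, -4)  (L[1][0] := -2)
  R2 -= -1*R0 → (0, -8, 20)  (L[2][0] := -1)
[col 1] pivot 2
  R2 -= -4*R1 → (0, 0, 4)  (L[2][1] := -4)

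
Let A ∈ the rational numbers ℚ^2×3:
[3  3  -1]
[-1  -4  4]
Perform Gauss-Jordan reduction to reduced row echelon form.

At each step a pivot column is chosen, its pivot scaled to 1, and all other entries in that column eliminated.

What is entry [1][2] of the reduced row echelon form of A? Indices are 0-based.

M[1][2] = -11/9

step 1: normalize row 0 (÷3) = (1, 1, -1/3)
  row 1: subtract -1×row0 = (0, -3, 11/3)
step 2: normalize row 1 (÷-3) = (0, 1, -11/9)
  row 0: subtract 1×row1 = (1, 0, 8/9)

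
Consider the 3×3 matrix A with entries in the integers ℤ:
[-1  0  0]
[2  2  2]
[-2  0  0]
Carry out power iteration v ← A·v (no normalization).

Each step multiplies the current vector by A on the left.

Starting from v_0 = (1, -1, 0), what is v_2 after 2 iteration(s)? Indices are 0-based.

v_0 = (1, -1, 0).
v_1 = A·v_0 = (-1, 0, -2).
v_2 = A·v_1 = (1, -6, 2).

v_2 = (1, -6, 2)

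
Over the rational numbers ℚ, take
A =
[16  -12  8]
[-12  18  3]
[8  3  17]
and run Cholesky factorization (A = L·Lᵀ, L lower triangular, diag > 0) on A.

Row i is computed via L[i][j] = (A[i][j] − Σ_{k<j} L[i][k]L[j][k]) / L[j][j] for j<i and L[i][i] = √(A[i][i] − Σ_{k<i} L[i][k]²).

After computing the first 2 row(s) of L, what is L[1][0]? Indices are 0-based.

Step 1: L[0][0] = √(16) = 4.
  L[1][0] = (-12) / L[0][0] = -3.
Step 2: L[1][1] = √(9) = 3.

L[1][0] = -3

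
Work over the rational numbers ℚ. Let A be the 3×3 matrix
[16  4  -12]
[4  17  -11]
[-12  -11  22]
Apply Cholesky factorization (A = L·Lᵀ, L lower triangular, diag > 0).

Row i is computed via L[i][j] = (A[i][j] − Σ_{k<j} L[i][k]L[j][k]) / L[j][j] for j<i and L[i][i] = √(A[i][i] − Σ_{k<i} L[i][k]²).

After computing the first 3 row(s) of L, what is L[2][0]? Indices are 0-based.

L[2][0] = -3

Step 1: L[0][0] = √(16) = 4.
  L[1][0] = (4) / L[0][0] = 1.
Step 2: L[1][1] = √(16) = 4.
  L[2][0] = (-12) / L[0][0] = -3.
  L[2][1] = (-8) / L[1][1] = -2.
Step 3: L[2][2] = √(9) = 3.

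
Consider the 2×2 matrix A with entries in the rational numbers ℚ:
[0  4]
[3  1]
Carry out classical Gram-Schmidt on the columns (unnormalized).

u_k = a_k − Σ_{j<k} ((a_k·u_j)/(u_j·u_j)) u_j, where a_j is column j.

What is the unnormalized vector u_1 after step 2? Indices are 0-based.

Step 1: u_0 = a_0 = (0, 3).
Step 2: u_1 = a_1 − (1/3)·u_0 = (4, 0).

u_1 = (4, 0)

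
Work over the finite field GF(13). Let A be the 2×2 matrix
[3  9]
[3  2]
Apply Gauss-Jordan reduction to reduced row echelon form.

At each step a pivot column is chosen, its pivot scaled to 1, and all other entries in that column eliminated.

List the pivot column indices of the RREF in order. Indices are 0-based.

pivot(0,0)=3: scale R0 → (1, 3)
  clear (1,0): R1 −= (3)R0 → (0, 6)
pivot(1,1)=6: scale R1 → (0, 1)
  clear (0,1): R0 −= (3)R1 → (1, 0)

pivot columns: 0, 1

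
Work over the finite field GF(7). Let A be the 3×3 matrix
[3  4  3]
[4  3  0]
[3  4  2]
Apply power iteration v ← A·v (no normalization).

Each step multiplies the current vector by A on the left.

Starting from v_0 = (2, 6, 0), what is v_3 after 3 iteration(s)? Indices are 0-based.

v_3 = (5, 1, 3)

v_0 = (2, 6, 0).
v_1 = A·v_0 = (2, 5, 2).
v_2 = A·v_1 = (4, 2, 2).
v_3 = A·v_2 = (5, 1, 3).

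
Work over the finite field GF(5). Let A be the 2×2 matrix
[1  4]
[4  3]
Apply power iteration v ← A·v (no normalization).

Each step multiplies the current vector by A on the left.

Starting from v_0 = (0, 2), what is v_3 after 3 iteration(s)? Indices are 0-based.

v_0 = (0, 2).
v_1 = A·v_0 = (3, 1).
v_2 = A·v_1 = (2, 0).
v_3 = A·v_2 = (2, 3).

v_3 = (2, 3)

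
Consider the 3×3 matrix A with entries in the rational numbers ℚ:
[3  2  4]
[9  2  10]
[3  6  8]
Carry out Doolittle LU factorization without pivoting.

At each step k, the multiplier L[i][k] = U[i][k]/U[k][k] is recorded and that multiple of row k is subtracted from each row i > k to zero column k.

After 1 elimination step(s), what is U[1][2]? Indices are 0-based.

Step 1: pivot at (0,0) is 3.
  row1 ← row1 − (3)·row0  ⇒  L[1][0]=3, U row1=(0, -4, -2)
  row2 ← row2 − (1)·row0  ⇒  L[2][0]=1, U row2=(0, 4, 4)

U[1][2] = -2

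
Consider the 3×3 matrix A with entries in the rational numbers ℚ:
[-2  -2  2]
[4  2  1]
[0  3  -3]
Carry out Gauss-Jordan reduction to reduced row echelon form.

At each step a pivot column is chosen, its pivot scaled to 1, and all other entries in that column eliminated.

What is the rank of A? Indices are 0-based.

[1] R0 /= -2  ⇒  (1, 1, -1)
     R1 -= 4·R0  ⇒  (0, -2, 5)
[2] R1 /= -2  ⇒  (0, 1, -5/2)
     R0 -= 1·R1  ⇒  (1, 0, 3/2)
     R2 -= 3·R1  ⇒  (0, 0, 9/2)
[3] R2 /= 9/2  ⇒  (0, 0, 1)
     R0 -= 3/2·R2  ⇒  (1, 0, 0)
     R1 -= -5/2·R2  ⇒  (0, 1, 0)

rank = 3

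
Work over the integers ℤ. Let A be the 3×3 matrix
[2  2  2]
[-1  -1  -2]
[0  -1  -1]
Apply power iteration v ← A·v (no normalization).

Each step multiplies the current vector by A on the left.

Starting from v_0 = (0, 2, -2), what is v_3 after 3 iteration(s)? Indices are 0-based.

v_0 = (0, 2, -2).
v_1 = A·v_0 = (0, 2, 0).
v_2 = A·v_1 = (4, -2, -2).
v_3 = A·v_2 = (0, 2, 4).

v_3 = (0, 2, 4)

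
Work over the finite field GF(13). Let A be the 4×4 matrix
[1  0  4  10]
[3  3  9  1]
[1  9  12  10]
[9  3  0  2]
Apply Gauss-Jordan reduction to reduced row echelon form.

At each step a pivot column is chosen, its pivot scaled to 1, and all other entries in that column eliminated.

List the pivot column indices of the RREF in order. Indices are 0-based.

[1] R0 /= 1  ⇒  (1, 0, 4, 10)
     R1 -= 3·R0  ⇒  (0, 3, 10, 10)
     R2 -= 1·R0  ⇒  (0, 9, 8, 0)
     R3 -= 9·R0  ⇒  (0, 3, 3, 3)
[2] R1 /= 3  ⇒  (0, 1, 12, 12)
     R2 -= 9·R1  ⇒  (0, 0, 4, 9)
     R3 -= 3·R1  ⇒  (0, 0, 6, 6)
[3] R2 /= 4  ⇒  (0, 0, 1, 12)
     R0 -= 4·R2  ⇒  (1, 0, 0, 1)
     R1 -= 12·R2  ⇒  (0, 1, 0, 11)
     R3 -= 6·R2  ⇒  (0, 0, 0, 12)
[4] R3 /= 12  ⇒  (0, 0, 0, 1)
     R0 -= 1·R3  ⇒  (1, 0, 0, 0)
     R1 -= 11·R3  ⇒  (0, 1, 0, 0)
     R2 -= 12·R3  ⇒  (0, 0, 1, 0)

pivot columns: 0, 1, 2, 3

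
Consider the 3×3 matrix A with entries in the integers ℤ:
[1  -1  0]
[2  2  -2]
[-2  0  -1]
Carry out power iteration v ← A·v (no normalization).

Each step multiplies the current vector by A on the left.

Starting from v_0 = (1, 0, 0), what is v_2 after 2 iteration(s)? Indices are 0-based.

v_0 = (1, 0, 0).
v_1 = A·v_0 = (1, 2, -2).
v_2 = A·v_1 = (-1, 10, 0).

v_2 = (-1, 10, 0)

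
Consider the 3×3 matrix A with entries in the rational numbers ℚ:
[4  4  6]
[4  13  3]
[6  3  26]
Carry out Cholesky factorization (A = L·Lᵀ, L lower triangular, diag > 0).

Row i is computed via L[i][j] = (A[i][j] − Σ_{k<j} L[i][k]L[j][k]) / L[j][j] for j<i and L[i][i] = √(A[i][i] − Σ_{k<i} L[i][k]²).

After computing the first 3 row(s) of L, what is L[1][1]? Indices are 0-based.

L[1][1] = 3

Step 1: L[0][0] = √(4) = 2.
  L[1][0] = (4) / L[0][0] = 2.
Step 2: L[1][1] = √(9) = 3.
  L[2][0] = (6) / L[0][0] = 3.
  L[2][1] = (-3) / L[1][1] = -1.
Step 3: L[2][2] = √(16) = 4.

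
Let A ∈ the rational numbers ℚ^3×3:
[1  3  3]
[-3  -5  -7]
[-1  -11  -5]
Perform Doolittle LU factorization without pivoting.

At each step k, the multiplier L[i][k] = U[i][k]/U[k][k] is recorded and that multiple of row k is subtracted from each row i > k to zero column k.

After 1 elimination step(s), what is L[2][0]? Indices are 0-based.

Step 1: pivot at (0,0) is 1.
  row1 ← row1 − (-3)·row0  ⇒  L[1][0]=-3, U row1=(0, 4, 2)
  row2 ← row2 − (-1)·row0  ⇒  L[2][0]=-1, U row2=(0, -8, -2)

L[2][0] = -1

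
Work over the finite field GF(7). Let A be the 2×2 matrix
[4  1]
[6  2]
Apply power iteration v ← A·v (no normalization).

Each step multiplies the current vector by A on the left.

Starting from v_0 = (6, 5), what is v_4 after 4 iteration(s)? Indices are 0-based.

v_4 = (1, 1)

v_0 = (6, 5).
v_1 = A·v_0 = (1, 4).
v_2 = A·v_1 = (1, 0).
v_3 = A·v_2 = (4, 6).
v_4 = A·v_3 = (1, 1).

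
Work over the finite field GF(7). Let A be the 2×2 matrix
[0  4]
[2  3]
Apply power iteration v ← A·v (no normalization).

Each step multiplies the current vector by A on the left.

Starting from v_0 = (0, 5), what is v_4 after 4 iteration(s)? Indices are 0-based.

v_0 = (0, 5).
v_1 = A·v_0 = (6, 1).
v_2 = A·v_1 = (4, 1).
v_3 = A·v_2 = (4, 4).
v_4 = A·v_3 = (2, 6).

v_4 = (2, 6)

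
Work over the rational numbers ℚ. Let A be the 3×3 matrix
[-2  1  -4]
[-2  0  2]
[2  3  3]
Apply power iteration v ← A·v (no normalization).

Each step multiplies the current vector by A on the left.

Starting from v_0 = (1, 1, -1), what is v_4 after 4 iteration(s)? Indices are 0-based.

v_0 = (1, 1, -1).
v_1 = A·v_0 = (3, -4, 2).
v_2 = A·v_1 = (-18, -2, 0).
v_3 = A·v_2 = (34, 36, -42).
v_4 = A·v_3 = (136, -152, 50).

v_4 = (136, -152, 50)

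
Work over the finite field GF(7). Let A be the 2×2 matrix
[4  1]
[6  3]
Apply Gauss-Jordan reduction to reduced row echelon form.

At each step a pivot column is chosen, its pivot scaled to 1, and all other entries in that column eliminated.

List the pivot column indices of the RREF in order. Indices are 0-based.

step 1: normalize row 0 (÷4) = (1, 2)
  row 1: subtract 6×row0 = (0, 5)
step 2: normalize row 1 (÷5) = (0, 1)
  row 0: subtract 2×row1 = (1, 0)

pivot columns: 0, 1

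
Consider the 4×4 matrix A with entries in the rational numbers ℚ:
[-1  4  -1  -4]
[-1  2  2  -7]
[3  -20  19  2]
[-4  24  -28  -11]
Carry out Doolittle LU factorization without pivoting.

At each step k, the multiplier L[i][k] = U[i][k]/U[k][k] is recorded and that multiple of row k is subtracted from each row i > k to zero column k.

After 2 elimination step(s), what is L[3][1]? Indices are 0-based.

[col 0] pivot -1
  R1 -= 1*R0 → (0, -2, 3, -3)  (L[1][0] := 1)
  R2 -= -3*R0 → (0, -8, 16, -10)  (L[2][0] := -3)
  R3 -= 4*R0 → (0, 8, -24, 5)  (L[3][0] := 4)
[col 1] pivot -2
  R2 -= 4*R1 → (0, 0, 4, 2)  (L[2][1] := 4)
  R3 -= -4*R1 → (0, 0, -12, -7)  (L[3][1] := -4)

L[3][1] = -4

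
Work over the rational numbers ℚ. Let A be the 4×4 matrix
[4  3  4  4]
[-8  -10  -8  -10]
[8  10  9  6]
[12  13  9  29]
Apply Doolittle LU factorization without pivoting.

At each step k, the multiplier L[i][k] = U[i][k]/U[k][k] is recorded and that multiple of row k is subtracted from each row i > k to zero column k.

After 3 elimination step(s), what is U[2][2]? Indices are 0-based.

U[2][2] = 1

k=0: U[0][0]=4
  eliminate (1,0): mult=-2, new row 1: (0, -4, 0, -2); set L[1][0]=-2
  eliminate (2,0): mult=2, new row 2: (0, 4, 1, -2); set L[2][0]=2
  eliminate (3,0): mult=3, new row 3: (0, 4, -3, 17); set L[3][0]=3
k=1: U[1][1]=-4
  eliminate (2,1): mult=-1, new row 2: (0, 0, 1, -4); set L[2][1]=-1
  eliminate (3,1): mult=-1, new row 3: (0, 0, -3, 15); set L[3][1]=-1
k=2: U[2][2]=1
  eliminate (3,2): mult=-3, new row 3: (0, 0, 0, 3); set L[3][2]=-3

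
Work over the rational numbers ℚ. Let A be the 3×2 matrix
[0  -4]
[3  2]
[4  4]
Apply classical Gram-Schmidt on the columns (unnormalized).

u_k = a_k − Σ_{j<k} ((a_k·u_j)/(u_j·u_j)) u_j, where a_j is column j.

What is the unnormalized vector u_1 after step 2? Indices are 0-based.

Step 1: u_0 = a_0 = (0, 3, 4).
Step 2: u_1 = a_1 − (22/25)·u_0 = (-4, -16/25, 12/25).

u_1 = (-4, -16/25, 12/25)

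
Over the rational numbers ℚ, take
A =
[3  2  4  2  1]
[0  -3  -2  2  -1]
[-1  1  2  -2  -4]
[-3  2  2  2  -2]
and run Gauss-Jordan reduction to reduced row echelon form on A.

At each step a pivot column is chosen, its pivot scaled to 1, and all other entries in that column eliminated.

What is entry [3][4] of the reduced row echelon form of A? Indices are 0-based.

M[3][4] = 4/7

step 1: normalize row 0 (÷3) = (1, 2/3, 4/3, 2/3, 1/3)
  row 2: subtract -1×row0 = (0, 5/3, 10/3, -4/3, -11/3)
  row 3: subtract -3×row0 = (0, 4, 6, 4, -1)
step 2: normalize row 1 (÷-3) = (0, 1, 2/3, -2/3, 1/3)
  row 0: subtract 2/3×row1 = (1, 0, 8/9, 10/9, 1/9)
  row 2: subtract 5/3×row1 = (0, 0, 20/9, -2/9, -38/9)
  row 3: subtract 4×row1 = (0, 0, 10/3, 20/3, -7/3)
step 3: normalize row 2 (÷20/9) = (0, 0, 1, -1/10, -19/10)
  row 0: subtract 8/9×row2 = (1, 0, 0, 6/5, 9/5)
  row 1: subtract 2/3×row2 = (0, 1, 0, -3/5, 8/5)
  row 3: subtract 10/3×row2 = (0, 0, 0, 7, 4)
step 4: normalize row 3 (÷7) = (0, 0, 0, 1, 4/7)
  row 0: subtract 6/5×row3 = (1, 0, 0, 0, 39/35)
  row 1: subtract -3/5×row3 = (0, 1, 0, 0, 68/35)
  row 2: subtract -1/10×row3 = (0, 0, 1, 0, -129/70)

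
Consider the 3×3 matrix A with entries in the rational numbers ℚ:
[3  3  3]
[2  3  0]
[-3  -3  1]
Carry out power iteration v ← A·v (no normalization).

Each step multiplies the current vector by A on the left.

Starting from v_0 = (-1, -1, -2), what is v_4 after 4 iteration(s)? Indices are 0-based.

v_0 = (-1, -1, -2).
v_1 = A·v_0 = (-12, -5, 4).
v_2 = A·v_1 = (-39, -39, 55).
v_3 = A·v_2 = (-69, -195, 289).
v_4 = A·v_3 = (75, -723, 1081).

v_4 = (75, -723, 1081)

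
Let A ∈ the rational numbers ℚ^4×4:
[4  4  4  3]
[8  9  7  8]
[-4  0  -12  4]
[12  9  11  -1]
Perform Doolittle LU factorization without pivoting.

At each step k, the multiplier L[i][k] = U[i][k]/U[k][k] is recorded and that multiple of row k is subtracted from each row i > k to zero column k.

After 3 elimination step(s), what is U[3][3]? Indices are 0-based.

k=0: U[0][0]=4
  eliminate (1,0): mult=2, new row 1: (0, 1, -1, 2); set L[1][0]=2
  eliminate (2,0): mult=-1, new row 2: (0, 4, -8, 7); set L[2][0]=-1
  eliminate (3,0): mult=3, new row 3: (0, -3, -1, -10); set L[3][0]=3
k=1: U[1][1]=1
  eliminate (2,1): mult=4, new row 2: (0, 0, -4, -1); set L[2][1]=4
  eliminate (3,1): mult=-3, new row 3: (0, 0, -4, -4); set L[3][1]=-3
k=2: U[2][2]=-4
  eliminate (3,2): mult=1, new row 3: (0, 0, 0, -3); set L[3][2]=1

U[3][3] = -3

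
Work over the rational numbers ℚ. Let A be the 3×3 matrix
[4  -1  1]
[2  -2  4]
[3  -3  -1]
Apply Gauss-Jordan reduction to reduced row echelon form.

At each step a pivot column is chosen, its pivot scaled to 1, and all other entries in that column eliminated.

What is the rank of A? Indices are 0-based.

rank = 3

step 1: normalize row 0 (÷4) = (1, -1/4, 1/4)
  row 1: subtract 2×row0 = (0, -3/2, 7/2)
  row 2: subtract 3×row0 = (0, -9/4, -7/4)
step 2: normalize row 1 (÷-3/2) = (0, 1, -7/3)
  row 0: subtract -1/4×row1 = (1, 0, -1/3)
  row 2: subtract -9/4×row1 = (0, 0, -7)
step 3: normalize row 2 (÷-7) = (0, 0, 1)
  row 0: subtract -1/3×row2 = (1, 0, 0)
  row 1: subtract -7/3×row2 = (0, 1, 0)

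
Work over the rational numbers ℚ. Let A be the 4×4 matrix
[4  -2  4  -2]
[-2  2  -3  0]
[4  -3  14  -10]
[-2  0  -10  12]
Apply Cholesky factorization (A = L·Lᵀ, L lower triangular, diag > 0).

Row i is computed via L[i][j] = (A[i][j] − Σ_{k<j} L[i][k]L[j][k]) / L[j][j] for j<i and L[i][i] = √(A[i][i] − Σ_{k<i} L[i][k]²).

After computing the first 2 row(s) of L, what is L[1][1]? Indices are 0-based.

Step 1: L[0][0] = √(4) = 2.
  L[1][0] = (-2) / L[0][0] = -1.
Step 2: L[1][1] = √(1) = 1.

L[1][1] = 1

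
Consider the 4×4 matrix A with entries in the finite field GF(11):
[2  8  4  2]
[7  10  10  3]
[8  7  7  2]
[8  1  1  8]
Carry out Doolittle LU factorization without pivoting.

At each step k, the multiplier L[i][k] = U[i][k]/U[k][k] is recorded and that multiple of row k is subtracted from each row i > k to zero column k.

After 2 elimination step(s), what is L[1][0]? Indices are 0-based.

[col 0] pivot 2
  R1 -= 9*R0 → (0, 4, 7, 7)  (L[1][0] := 9)
  R2 -= 4*R0 → (0, 8, 2, 5)  (L[2][0] := 4)
  R3 -= 4*R0 → (0, 2, 7, 0)  (L[3][0] := 4)
[col 1] pivot 4
  R2 -= 2*R1 → (0, 0, 10, 2)  (L[2][1] := 2)
  R3 -= 6*R1 → (0, 0, 9, 2)  (L[3][1] := 6)

L[1][0] = 9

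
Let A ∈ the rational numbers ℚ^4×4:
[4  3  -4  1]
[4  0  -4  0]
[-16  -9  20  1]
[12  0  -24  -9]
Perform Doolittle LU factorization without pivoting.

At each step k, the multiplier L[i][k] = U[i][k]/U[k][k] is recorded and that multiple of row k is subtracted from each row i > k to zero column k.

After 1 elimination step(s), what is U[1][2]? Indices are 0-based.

[col 0] pivot 4
  R1 -= 1*R0 → (0, -3, 0, -1)  (L[1][0] := 1)
  R2 -= -4*R0 → (0, 3, 4, 5)  (L[2][0] := -4)
  R3 -= 3*R0 → (0, -9, -12, -12)  (L[3][0] := 3)

U[1][2] = 0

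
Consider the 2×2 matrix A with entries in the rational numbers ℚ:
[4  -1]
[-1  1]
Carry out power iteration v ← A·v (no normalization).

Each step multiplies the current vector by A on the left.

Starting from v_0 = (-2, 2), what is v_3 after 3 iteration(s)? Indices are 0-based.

v_0 = (-2, 2).
v_1 = A·v_0 = (-10, 4).
v_2 = A·v_1 = (-44, 14).
v_3 = A·v_2 = (-190, 58).

v_3 = (-190, 58)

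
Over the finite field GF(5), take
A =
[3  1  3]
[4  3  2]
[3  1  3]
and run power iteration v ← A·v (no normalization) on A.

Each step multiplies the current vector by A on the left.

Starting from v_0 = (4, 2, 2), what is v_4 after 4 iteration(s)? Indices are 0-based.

v_4 = (4, 4, 4)

v_0 = (4, 2, 2).
v_1 = A·v_0 = (0, 1, 0).
v_2 = A·v_1 = (1, 3, 1).
v_3 = A·v_2 = (4, 0, 4).
v_4 = A·v_3 = (4, 4, 4).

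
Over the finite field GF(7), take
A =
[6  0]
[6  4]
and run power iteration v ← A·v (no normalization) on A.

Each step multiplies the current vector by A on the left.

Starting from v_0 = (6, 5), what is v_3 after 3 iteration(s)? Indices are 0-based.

v_3 = (1, 4)

v_0 = (6, 5).
v_1 = A·v_0 = (1, 0).
v_2 = A·v_1 = (6, 6).
v_3 = A·v_2 = (1, 4).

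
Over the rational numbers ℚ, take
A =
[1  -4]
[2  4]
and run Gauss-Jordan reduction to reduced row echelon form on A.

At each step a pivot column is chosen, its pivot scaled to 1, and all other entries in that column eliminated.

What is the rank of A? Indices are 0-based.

step 1: normalize row 0 (÷1) = (1, -4)
  row 1: subtract 2×row0 = (0, 12)
step 2: normalize row 1 (÷12) = (0, 1)
  row 0: subtract -4×row1 = (1, 0)

rank = 2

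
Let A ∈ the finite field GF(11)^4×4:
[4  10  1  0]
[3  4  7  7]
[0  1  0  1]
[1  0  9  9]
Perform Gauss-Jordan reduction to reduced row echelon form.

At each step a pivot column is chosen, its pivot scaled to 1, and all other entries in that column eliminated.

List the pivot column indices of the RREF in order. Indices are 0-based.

pivot columns: 0, 1, 2, 3

[1] R0 /= 4  ⇒  (1, 8, 3, 0)
     R1 -= 3·R0  ⇒  (0, 2, 9, 7)
     R3 -= 1·R0  ⇒  (0, 3, 6, 9)
[2] R1 /= 2  ⇒  (0, 1, 10, 9)
     R0 -= 8·R1  ⇒  (1, 0, 0, 5)
     R2 -= 1·R1  ⇒  (0, 0, 1, 3)
     R3 -= 3·R1  ⇒  (0, 0, 9, 4)
[3] R2 /= 1  ⇒  (0, 0, 1, 3)
     R1 -= 10·R2  ⇒  (0, 1, 0, 1)
     R3 -= 9·R2  ⇒  (0, 0, 0, 10)
[4] R3 /= 10  ⇒  (0, 0, 0, 1)
     R0 -= 5·R3  ⇒  (1, 0, 0, 0)
     R1 -= 1·R3  ⇒  (0, 1, 0, 0)
     R2 -= 3·R3  ⇒  (0, 0, 1, 0)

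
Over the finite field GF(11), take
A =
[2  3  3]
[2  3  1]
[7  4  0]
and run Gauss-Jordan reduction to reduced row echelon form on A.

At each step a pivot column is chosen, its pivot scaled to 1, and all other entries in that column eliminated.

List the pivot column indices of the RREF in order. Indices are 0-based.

pivot(0,0)=2: scale R0 → (1, 7, 7)
  clear (1,0): R1 −= (2)R0 → (0, 0, 9)
  clear (2,0): R2 −= (7)R0 → (0, 10, 6)
pivot(1,1): swap R1↔R2
pivot(1,1)=10: scale R1 → (0, 1, 5)
  clear (0,1): R0 −= (7)R1 → (1, 0, 5)
pivot(2,2)=9: scale R2 → (0, 0, 1)
  clear (0,2): R0 −= (5)R2 → (1, 0, 0)
  clear (1,2): R1 −= (5)R2 → (0, 1, 0)

pivot columns: 0, 1, 2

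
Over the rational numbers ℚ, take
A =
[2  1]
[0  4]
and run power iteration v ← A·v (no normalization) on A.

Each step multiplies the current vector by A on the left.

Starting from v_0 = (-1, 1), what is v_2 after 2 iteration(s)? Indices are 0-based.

v_0 = (-1, 1).
v_1 = A·v_0 = (-1, 4).
v_2 = A·v_1 = (2, 16).

v_2 = (2, 16)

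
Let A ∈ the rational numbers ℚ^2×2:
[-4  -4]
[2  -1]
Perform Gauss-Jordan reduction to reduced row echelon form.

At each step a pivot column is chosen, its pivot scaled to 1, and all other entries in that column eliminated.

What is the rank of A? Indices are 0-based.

rank = 2

[1] R0 /= -4  ⇒  (1, 1)
     R1 -= 2·R0  ⇒  (0, -3)
[2] R1 /= -3  ⇒  (0, 1)
     R0 -= 1·R1  ⇒  (1, 0)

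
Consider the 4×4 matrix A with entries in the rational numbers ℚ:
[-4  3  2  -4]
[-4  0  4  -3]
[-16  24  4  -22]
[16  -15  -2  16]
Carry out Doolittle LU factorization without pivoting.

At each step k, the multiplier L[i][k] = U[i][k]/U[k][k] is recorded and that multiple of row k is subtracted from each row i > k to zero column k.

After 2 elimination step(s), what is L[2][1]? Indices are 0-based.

[col 0] pivot -4
  R1 -= 1*R0 → (0, -3, 2, 1)  (L[1][0] := 1)
  R2 -= 4*R0 → (0, 12, -4, -6)  (L[2][0] := 4)
  R3 -= -4*R0 → (0, -3, 6, 0)  (L[3][0] := -4)
[col 1] pivot -3
  R2 -= -4*R1 → (0, 0, 4, -2)  (L[2][1] := -4)
  R3 -= 1*R1 → (0, 0, 4, -1)  (L[3][1] := 1)

L[2][1] = -4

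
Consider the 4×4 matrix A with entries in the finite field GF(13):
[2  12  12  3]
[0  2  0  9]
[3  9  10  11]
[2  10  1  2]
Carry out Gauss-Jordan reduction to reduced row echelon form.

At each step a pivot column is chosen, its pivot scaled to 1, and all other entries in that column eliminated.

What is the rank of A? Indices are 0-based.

step 1: normalize row 0 (÷2) = (1, 6, 6, 8)
  row 2: subtract 3×row0 = (0, 4, 5, 0)
  row 3: subtract 2×row0 = (0, 11, 2, 12)
step 2: normalize row 1 (÷2) = (0, 1, 0, 11)
  row 0: subtract 6×row1 = (1, 0, 6, 7)
  row 2: subtract 4×row1 = (0, 0, 5, 8)
  row 3: subtract 11×row1 = (0, 0, 2, 8)
step 3: normalize row 2 (÷5) = (0, 0, 1, 12)
  row 0: subtract 6×row2 = (1, 0, 0, 0)
  row 3: subtract 2×row2 = (0, 0, 0, 10)
step 4: normalize row 3 (÷10) = (0, 0, 0, 1)
  row 1: subtract 11×row3 = (0, 1, 0, 0)
  row 2: subtract 12×row3 = (0, 0, 1, 0)

rank = 4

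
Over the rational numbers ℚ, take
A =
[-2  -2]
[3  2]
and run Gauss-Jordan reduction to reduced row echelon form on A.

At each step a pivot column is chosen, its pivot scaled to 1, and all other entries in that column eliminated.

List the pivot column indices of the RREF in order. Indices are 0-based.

pivot columns: 0, 1

[1] R0 /= -2  ⇒  (1, 1)
     R1 -= 3·R0  ⇒  (0, -1)
[2] R1 /= -1  ⇒  (0, 1)
     R0 -= 1·R1  ⇒  (1, 0)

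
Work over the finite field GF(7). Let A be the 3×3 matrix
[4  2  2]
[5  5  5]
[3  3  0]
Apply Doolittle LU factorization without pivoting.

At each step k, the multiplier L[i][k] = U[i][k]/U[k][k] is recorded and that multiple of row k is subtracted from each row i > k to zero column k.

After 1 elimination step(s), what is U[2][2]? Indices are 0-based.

k=0: U[0][0]=4
  eliminate (1,0): mult=3, new row 1: (0, 6, 6); set L[1][0]=3
  eliminate (2,0): mult=6, new row 2: (0, 5, 2); set L[2][0]=6

U[2][2] = 2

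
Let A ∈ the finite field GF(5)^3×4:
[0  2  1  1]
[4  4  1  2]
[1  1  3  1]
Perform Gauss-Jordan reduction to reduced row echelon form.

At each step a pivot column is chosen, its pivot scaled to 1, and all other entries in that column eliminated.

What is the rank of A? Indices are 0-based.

rank = 3

pivot(0,0): swap R0↔R1
pivot(0,0)=4: scale R0 → (1, 1, 4, 3)
  clear (2,0): R2 −= (1)R0 → (0, 0, 4, 3)
pivot(1,1)=2: scale R1 → (0, 1, 3, 3)
  clear (0,1): R0 −= (1)R1 → (1, 0, 1, 0)
pivot(2,2)=4: scale R2 → (0, 0, 1, 2)
  clear (0,2): R0 −= (1)R2 → (1, 0, 0, 3)
  clear (1,2): R1 −= (3)R2 → (0, 1, 0, 2)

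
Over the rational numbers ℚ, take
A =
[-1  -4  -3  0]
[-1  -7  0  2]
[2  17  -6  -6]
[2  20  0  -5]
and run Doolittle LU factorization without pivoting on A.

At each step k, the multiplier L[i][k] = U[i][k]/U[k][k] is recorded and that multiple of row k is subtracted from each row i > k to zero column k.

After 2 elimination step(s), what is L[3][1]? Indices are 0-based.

[col 0] pivot -1
  R1 -= 1*R0 → (0, -3, 3, 2)  (L[1][0] := 1)
  R2 -= -2*R0 → (0, 9, -12, -6)  (L[2][0] := -2)
  R3 -= -2*R0 → (0, 12, -6, -5)  (L[3][0] := -2)
[col 1] pivot -3
  R2 -= -3*R1 → (0, 0, -3, 0)  (L[2][1] := -3)
  R3 -= -4*R1 → (0, 0, 6, 3)  (L[3][1] := -4)

L[3][1] = -4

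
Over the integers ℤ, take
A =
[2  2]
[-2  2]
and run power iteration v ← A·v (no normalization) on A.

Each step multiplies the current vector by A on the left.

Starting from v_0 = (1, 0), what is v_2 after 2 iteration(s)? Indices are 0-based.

v_0 = (1, 0).
v_1 = A·v_0 = (2, -2).
v_2 = A·v_1 = (0, -8).

v_2 = (0, -8)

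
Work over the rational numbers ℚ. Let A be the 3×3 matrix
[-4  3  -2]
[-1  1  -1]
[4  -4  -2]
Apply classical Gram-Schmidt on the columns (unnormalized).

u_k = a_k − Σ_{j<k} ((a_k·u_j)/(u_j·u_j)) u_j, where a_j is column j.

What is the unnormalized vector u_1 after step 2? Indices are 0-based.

u_1 = (-17/33, 4/33, -16/33)

Step 1: u_0 = a_0 = (-4, -1, 4).
Step 2: u_1 = a_1 − (-29/33)·u_0 = (-17/33, 4/33, -16/33).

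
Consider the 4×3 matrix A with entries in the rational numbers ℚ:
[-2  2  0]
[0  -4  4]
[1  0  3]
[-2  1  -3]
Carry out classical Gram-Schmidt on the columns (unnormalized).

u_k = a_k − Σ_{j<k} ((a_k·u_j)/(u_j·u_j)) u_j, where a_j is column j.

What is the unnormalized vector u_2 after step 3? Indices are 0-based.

Step 1: u_0 = a_0 = (-2, 0, 1, -2).
Step 2: u_1 = a_1 − (-2/3)·u_0 = (2/3, -4, 2/3, -1/3).
Step 3: u_2 = a_2 − (1)·u_0 − (-13/17)·u_1 = (128/51, 16/17, 128/51, -64/51).

u_2 = (128/51, 16/17, 128/51, -64/51)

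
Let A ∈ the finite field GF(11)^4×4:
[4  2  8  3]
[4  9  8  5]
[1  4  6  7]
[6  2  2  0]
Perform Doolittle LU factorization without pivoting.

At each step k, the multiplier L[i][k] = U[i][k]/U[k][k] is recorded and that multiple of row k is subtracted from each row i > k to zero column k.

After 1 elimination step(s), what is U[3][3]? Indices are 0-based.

U[3][3] = 1

k=0: U[0][0]=4
  eliminate (1,0): mult=1, new row 1: (0, 7, 0, 2); set L[1][0]=1
  eliminate (2,0): mult=3, new row 2: (0, 9, 4, 9); set L[2][0]=3
  eliminate (3,0): mult=7, new row 3: (0, 10, 1, 1); set L[3][0]=7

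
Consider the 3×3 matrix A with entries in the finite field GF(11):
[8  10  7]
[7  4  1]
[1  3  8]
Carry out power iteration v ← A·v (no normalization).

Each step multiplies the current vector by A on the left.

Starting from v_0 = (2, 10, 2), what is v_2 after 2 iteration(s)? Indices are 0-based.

v_2 = (0, 5, 0)

v_0 = (2, 10, 2).
v_1 = A·v_0 = (9, 1, 4).
v_2 = A·v_1 = (0, 5, 0).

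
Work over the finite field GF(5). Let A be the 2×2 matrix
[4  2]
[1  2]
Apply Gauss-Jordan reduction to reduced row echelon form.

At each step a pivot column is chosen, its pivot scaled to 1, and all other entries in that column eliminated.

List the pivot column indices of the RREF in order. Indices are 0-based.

pivot columns: 0, 1

[1] R0 /= 4  ⇒  (1, 3)
     R1 -= 1·R0  ⇒  (0, 4)
[2] R1 /= 4  ⇒  (0, 1)
     R0 -= 3·R1  ⇒  (1, 0)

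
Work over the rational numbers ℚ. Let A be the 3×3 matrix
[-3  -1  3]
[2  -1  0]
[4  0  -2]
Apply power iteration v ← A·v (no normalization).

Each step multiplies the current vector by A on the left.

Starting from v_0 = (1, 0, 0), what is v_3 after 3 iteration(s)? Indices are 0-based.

v_3 = (-109, 46, 116)

v_0 = (1, 0, 0).
v_1 = A·v_0 = (-3, 2, 4).
v_2 = A·v_1 = (19, -8, -20).
v_3 = A·v_2 = (-109, 46, 116).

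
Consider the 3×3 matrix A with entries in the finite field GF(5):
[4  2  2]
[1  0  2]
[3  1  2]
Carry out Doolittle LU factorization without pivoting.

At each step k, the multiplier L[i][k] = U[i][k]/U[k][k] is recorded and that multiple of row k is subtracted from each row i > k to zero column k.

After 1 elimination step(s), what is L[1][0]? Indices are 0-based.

L[1][0] = 4

k=0: U[0][0]=4
  eliminate (1,0): mult=4, new row 1: (0, 2, 4); set L[1][0]=4
  eliminate (2,0): mult=2, new row 2: (0, 2, 3); set L[2][0]=2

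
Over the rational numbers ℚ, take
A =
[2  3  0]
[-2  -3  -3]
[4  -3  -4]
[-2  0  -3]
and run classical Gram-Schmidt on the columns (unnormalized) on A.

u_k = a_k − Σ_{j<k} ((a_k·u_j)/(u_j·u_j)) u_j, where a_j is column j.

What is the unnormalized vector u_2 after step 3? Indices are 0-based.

Step 1: u_0 = a_0 = (2, -2, 4, -2).
Step 2: u_1 = a_1 − (0)·u_0 = (3, -3, -3, 0).
Step 3: u_2 = a_2 − (-1/7)·u_0 − (7/9)·u_1 = (-43/21, -20/21, -23/21, -23/7).

u_2 = (-43/21, -20/21, -23/21, -23/7)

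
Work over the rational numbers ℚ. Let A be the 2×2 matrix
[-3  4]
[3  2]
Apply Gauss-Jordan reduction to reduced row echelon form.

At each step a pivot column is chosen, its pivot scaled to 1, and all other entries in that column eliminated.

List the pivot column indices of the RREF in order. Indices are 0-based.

pivot columns: 0, 1

[1] R0 /= -3  ⇒  (1, -4/3)
     R1 -= 3·R0  ⇒  (0, 6)
[2] R1 /= 6  ⇒  (0, 1)
     R0 -= -4/3·R1  ⇒  (1, 0)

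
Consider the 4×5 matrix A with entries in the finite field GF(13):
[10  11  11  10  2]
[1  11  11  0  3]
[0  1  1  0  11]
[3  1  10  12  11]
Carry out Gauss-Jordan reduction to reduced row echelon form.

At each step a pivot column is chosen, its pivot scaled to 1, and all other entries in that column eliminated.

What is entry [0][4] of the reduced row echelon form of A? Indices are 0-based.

M[0][4] = 12

[1] R0 /= 10  ⇒  (1, 5, 5, 1, 8)
     R1 -= 1·R0  ⇒  (0, 6, 6, 12, 8)
     R3 -= 3·R0  ⇒  (0, 12, 8, 9, 0)
[2] R1 /= 6  ⇒  (0, 1, 1, 2, 10)
     R0 -= 5·R1  ⇒  (1, 0, 0, 4, 10)
     R2 -= 1·R1  ⇒  (0, 0, 0, 11, 1)
     R3 -= 12·R1  ⇒  (0, 0, 9, 11, 10)
[3] R2 <-> R3
[3] R2 /= 9  ⇒  (0, 0, 1, 7, 4)
     R1 -= 1·R2  ⇒  (0, 1, 0, 8, 6)
[4] R3 /= 11  ⇒  (0, 0, 0, 1, 6)
     R0 -= 4·R3  ⇒  (1, 0, 0, 0, 12)
     R1 -= 8·R3  ⇒  (0, 1, 0, 0, 10)
     R2 -= 7·R3  ⇒  (0, 0, 1, 0, 1)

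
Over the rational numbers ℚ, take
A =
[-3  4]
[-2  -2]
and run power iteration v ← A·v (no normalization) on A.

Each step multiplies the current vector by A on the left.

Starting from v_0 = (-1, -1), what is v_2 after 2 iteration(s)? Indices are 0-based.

v_2 = (19, -6)

v_0 = (-1, -1).
v_1 = A·v_0 = (-1, 4).
v_2 = A·v_1 = (19, -6).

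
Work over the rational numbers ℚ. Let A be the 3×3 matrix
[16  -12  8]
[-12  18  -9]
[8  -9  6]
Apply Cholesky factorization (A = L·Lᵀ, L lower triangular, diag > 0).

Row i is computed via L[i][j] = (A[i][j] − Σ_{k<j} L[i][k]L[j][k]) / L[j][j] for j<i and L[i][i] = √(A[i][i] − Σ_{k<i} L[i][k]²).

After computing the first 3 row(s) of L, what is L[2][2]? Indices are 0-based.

L[2][2] = 1

Step 1: L[0][0] = √(16) = 4.
  L[1][0] = (-12) / L[0][0] = -3.
Step 2: L[1][1] = √(9) = 3.
  L[2][0] = (8) / L[0][0] = 2.
  L[2][1] = (-3) / L[1][1] = -1.
Step 3: L[2][2] = √(1) = 1.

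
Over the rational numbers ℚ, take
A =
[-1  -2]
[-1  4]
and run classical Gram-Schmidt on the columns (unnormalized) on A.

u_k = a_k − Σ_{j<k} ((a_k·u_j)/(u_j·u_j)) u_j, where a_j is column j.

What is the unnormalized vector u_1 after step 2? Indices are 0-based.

u_1 = (-3, 3)

Step 1: u_0 = a_0 = (-1, -1).
Step 2: u_1 = a_1 − (-1)·u_0 = (-3, 3).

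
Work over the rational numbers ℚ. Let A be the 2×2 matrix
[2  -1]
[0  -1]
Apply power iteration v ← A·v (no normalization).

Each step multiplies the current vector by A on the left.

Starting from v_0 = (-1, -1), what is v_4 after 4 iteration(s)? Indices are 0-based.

v_4 = (-11, -1)

v_0 = (-1, -1).
v_1 = A·v_0 = (-1, 1).
v_2 = A·v_1 = (-3, -1).
v_3 = A·v_2 = (-5, 1).
v_4 = A·v_3 = (-11, -1).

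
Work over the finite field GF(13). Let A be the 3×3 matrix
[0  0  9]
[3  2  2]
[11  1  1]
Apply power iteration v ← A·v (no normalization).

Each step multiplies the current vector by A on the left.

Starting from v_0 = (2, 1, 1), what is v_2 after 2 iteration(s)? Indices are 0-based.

v_2 = (8, 4, 3)

v_0 = (2, 1, 1).
v_1 = A·v_0 = (9, 10, 11).
v_2 = A·v_1 = (8, 4, 3).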